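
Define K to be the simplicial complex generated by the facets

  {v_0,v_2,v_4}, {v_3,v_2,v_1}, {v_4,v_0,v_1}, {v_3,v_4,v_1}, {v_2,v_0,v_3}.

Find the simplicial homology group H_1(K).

H_1 = Z.

Order the vertices as v_0 < v_1 < v_2 < v_3 < v_4. Listing each simplex with vertices in this order, K has dimension 2 with simplices:

  0-simplices (5): [v_0], [v_1], [v_2], [v_3], [v_4]
  1-simplices (10): [v_0,v_1], [v_0,v_2], [v_0,v_3], [v_0,v_4], [v_1,v_2], [v_1,v_3], [v_1,v_4], [v_2,v_3], [v_2,v_4], [v_3,v_4]
  2-simplices (5): [v_0,v_1,v_4], [v_0,v_2,v_3], [v_0,v_2,v_4], [v_1,v_2,v_3], [v_1,v_3,v_4]

so the chain groups are C_0 ≅ Z^5, C_1 ≅ Z^10, C_2 ≅ Z^5.

The boundary map ∂_1: C_1 → C_0 is given by ∂[p,q] = [q] − [p]. For instance
  ∂[v_3,v_4] = [v_4] − [v_3].
The resulting 5×10 matrix has rank 4, and its Smith normal form has invariant factors (1,1,1,1).

Boundary ∂_2: C_2 → C_1 acts by ∂[p,q,r] = [q,r] − [p,r] + [p,q]. For instance
  ∂[v_0,v_1,v_4] = [v_1,v_4] − [v_0,v_4] + [v_0,v_1],
  ∂[v_1,v_3,v_4] = [v_3,v_4] − [v_1,v_4] + [v_1,v_3].
As a 10×5 matrix over Z this has rank 5, with invariant factors (1,1,1,1,1).

Now H_k = ker ∂_k / im ∂_{k+1}, so:

  H_1: rank ker ∂_1 − rank ∂_2 = (10 − 4) − 5 = 1, and the invariant factors of ∂_2 are all 1, so H_1 ≅ Z.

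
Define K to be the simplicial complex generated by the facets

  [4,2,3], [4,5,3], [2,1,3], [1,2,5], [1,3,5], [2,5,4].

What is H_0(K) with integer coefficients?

We work with the vertex ordering 1 < 2 < 3 < 4 < 5. The simplices of K, each written with vertices in increasing order, are:

  0-simplices (5): [1], [2], [3], [4], [5]
  1-simplices (9): [1,2], [1,3], [1,5], [2,3], [2,4], [2,5], [3,4], [3,5], [4,5]
  2-simplices (6): [1,2,3], [1,2,5], [1,3,5], [2,3,4], [2,4,5], [3,4,5]

so the chain groups are C_0 ≅ Z^5, C_1 ≅ Z^9, C_2 ≅ Z^6.

Boundary ∂_1: C_1 → C_0 maps an edge to its endpoints' difference, ∂[p,q] = q − p. For instance
  ∂[2,5] = [5] − [2].
This gives a 5×9 integer matrix of rank 4; reducing to Smith normal form yields diagonal entries (1,1,1,1).

∂_2: C_2 → C_1 acts by ∂[p,q,r] = [q,r] − [p,r] + [p,q]. For instance
  ∂[2,3,4] = [3,4] − [2,4] + [2,3],
  ∂[1,2,5] = [2,5] − [1,5] + [1,2].
As a 9×6 matrix over Z this has rank 5, with invariant factors (1,1,1,1,1).

Reading off H_k = ker ∂_k / im ∂_{k+1}:

  H_0: rank C_0 − rank ∂_1 = 5 − 4 = 1, and the invariant factors of ∂_1 are all 1, so H_0 = Z.

(K is a triangulation of the 2-sphere S^2.)

H_0 ≅ Z.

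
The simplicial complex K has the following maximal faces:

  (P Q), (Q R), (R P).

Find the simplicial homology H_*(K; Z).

We work with the vertex ordering P < Q < R. The simplices of K, each written with vertices in increasing order, are:

  0-simplices (3): P, Q, R
  1-simplices (3): PQ, PR, QR

giving chain groups C_0 ≅ Z^3, C_1 ≅ Z^3.

Boundary ∂_1: C_1 → C_0 is given by ∂[p,q] = [q] − [p].
The 3×3 boundary matrix has rank 2 and Smith normal form diag(1,1).

Reading off H_k = ker ∂_k / im ∂_{k+1}:

  H_0: rank C_0 − rank ∂_1 = 3 − 2 = 1, and the invariant factors of ∂_1 are all 1, so H_0 = Z.
  H_1: rank ker ∂_1 − rank ∂_2 = (3 − 2) − 0 = 1, and there is no ∂_2, so H_1 = Z.

H_0 = Z,  H_1 = Z.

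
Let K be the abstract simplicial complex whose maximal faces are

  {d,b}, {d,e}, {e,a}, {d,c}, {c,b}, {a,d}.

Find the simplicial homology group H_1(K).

H_1 ≅ Z^2.

Order the vertices as a < b < c < d < e. Listing each simplex with vertices in this order, K has dimension 1 with simplices:

  0-simplices (5): a, b, c, d, e
  1-simplices (6): ad, ae, bc, bd, cd, de

Hence C_0 ≅ Z^5, C_1 ≅ Z^6.

∂_1: C_1 → C_0 is given by ∂[p,q] = [q] − [p].
The resulting 5×6 matrix has rank 4, and its Smith normal form has invariant factors (1,1,1,1).

Now H_k = ker ∂_k / im ∂_{k+1}, so:

  H_1: rank ker ∂_1 − rank ∂_2 = (6 − 4) − 0 = 2, and there is no ∂_2, so H_1 = Z^2.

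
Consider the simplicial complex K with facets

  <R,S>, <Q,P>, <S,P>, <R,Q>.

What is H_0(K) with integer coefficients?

H_0 ≅ Z.

We work with the vertex ordering P < Q < R < S. The simplices of K, each written with vertices in increasing order, are:

  0-simplices (4): P, Q, R, S
  1-simplices (4): PQ, PS, QR, RS

giving chain groups C_0 ≅ Z^4, C_1 ≅ Z^4.

Boundary ∂_1: C_1 → C_0 sends each edge [p,q] (with p < q) to q − p.
This gives a 4×4 integer matrix of rank 3; reducing to Smith normal form yields diagonal entries (1,1,1).

Now H_k = ker ∂_k / im ∂_{k+1}, so:

  H_0: rank C_0 − rank ∂_1 = 4 − 3 = 1, and the invariant factors of ∂_1 are all 1, so H_0 = Z.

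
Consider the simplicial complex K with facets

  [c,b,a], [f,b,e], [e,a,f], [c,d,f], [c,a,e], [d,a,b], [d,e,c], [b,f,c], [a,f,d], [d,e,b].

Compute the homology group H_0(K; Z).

Fix the vertex order a < b < c < d < e < f and write every simplex with vertices in increasing order. Then dim K = 2 and the simplices of K are:

  0-simplices (6): a, b, c, d, e, f
  1-simplices (15): ab, ac, ad, ae, af, bc, bd, be, bf, cd, ce, cf, de, df, ef
  2-simplices (10): abc, abd, ace, adf, aef, bcf, bde, bef, cde, cdf

giving chain groups C_0 ≅ Z^6, C_1 ≅ Z^15, C_2 ≅ Z^10.

Boundary ∂_1: C_1 → C_0 is given by ∂[p,q] = [q] − [p].
The resulting 6×15 matrix has rank 5, and its Smith normal form has invariant factors (1,1,1,1,1).

The boundary map ∂_2: C_2 → C_1 maps a triangle to the signed sum of its edges. For instance
  ∂abd = bd − ad + ab,
  ∂ace = ce − ae + ac.
The 15×10 boundary matrix has rank 10 and Smith normal form diag(1,1,1,1,1,1,1,1,1,2).

Computing H_k = (kernel of ∂_k) / (image of ∂_{k+1}):

  H_0: rank C_0 − rank ∂_1 = 6 − 5 = 1, and the invariant factors of ∂_1 are all 1, so H_0 ≅ Z.

H_0 = Z.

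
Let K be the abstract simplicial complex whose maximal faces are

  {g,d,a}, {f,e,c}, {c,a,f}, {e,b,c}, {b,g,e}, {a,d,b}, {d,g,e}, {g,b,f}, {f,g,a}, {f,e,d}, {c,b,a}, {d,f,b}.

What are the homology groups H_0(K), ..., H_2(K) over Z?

H_0 = Z,  H_1 = Z/2,  H_2 = 0.

We work with the vertex ordering a < b < c < d < e < f < g. The simplices of K, each written with vertices in increasing order, are:

  0-simplices (7): a, b, c, d, e, f, g
  1-simplices (18): ab, ac, ad, af, ag, bc, bd, be, bf, bg, ce, cf, de, df, dg, ef, eg, fg
  2-simplices (12): abc, abd, acf, adg, afg, bce, bdf, beg, bfg, cef, def, deg

Hence C_0 ≅ Z^7, C_1 ≅ Z^18, C_2 ≅ Z^12.

The boundary map ∂_1: C_1 → C_0 maps an edge to its endpoints' difference, ∂[p,q] = q − p. For instance
  ∂ef = f − e.
The 7×18 boundary matrix has rank 6 and Smith normal form diag(1,1,1,1,1,1).

The boundary map ∂_2: C_2 → C_1 acts by ∂[p,q,r] = [q,r] − [p,r] + [p,q]. For instance
  ∂deg = eg − dg + de,
  ∂afg = fg − ag + af.
The 18×12 boundary matrix has rank 12 and Smith normal form diag(1,1,1,1,1,1,1,1,1,1,1,2).

Now H_k = ker ∂_k / im ∂_{k+1}, so:

  H_0: rank C_0 − rank ∂_1 = 7 − 6 = 1, and the invariant factors of ∂_1 are all 1, so H_0 = Z.
  H_1: rank ker ∂_1 − rank ∂_2 = (18 − 6) − 12 = 0, and ∂_2 has invariant factor 2 > 1, so H_1 = Z/2.
  H_2: rank ker ∂_2 − rank ∂_3 = (12 − 12) − 0 = 0, and there is no ∂_3, so H_2 = 0.

As a check, the Euler characteristic is 7 − 18 + 12 = 1, which agrees with 1 − 0 + 0 = 1.
(K is a triangulation of the real projective plane RP^2.)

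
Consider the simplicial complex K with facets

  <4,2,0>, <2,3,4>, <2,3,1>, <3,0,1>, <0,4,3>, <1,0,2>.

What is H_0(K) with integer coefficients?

H_0 = Z.

Order the vertices as 0 < 1 < 2 < 3 < 4. Listing each simplex with vertices in this order, K has dimension 2 with simplices:

  0-simplices (5): [0], [1], [2], [3], [4]
  1-simplices (9): [0,1], [0,2], [0,3], [0,4], [1,2], [1,3], [2,3], [2,4], [3,4]
  2-simplices (6): [0,1,2], [0,1,3], [0,2,4], [0,3,4], [1,2,3], [2,3,4]

Hence C_0 ≅ Z^5, C_1 ≅ Z^9, C_2 ≅ Z^6.

The boundary map ∂_1: C_1 → C_0 sends each edge [p,q] (with p < q) to q − p.
This gives a 5×9 integer matrix of rank 4; reducing to Smith normal form yields diagonal entries (1,1,1,1).

∂_2: C_2 → C_1 maps a triangle to the signed sum of its edges. For instance
  ∂[0,1,3] = [1,3] − [0,3] + [0,1],
  ∂[0,3,4] = [3,4] − [0,4] + [0,3].
This gives a 9×6 integer matrix of rank 5; reducing to Smith normal form yields diagonal entries (1,1,1,1,1).

From H_k ≅ ker(∂_k) / im(∂_{k+1}) we obtain:

  H_0: rank C_0 − rank ∂_1 = 5 − 4 = 1, and the invariant factors of ∂_1 are all 1, so H_0 ≅ Z.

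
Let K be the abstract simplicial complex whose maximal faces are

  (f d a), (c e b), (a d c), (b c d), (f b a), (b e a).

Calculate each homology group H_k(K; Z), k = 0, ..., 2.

H_0 ≅ Z,  H_1 ≅ Z,  H_2 = 0.

Fix the vertex order a < b < c < d < e < f and write every simplex with vertices in increasing order. Then dim K = 2 and the simplices of K are:

  0-simplices (6): a, b, c, d, e, f
  1-simplices (12): ab, ac, ad, ae, af, bc, bd, be, bf, cd, ce, df
  2-simplices (6): abe, abf, acd, adf, bcd, bce

giving chain groups C_0 ≅ Z^6, C_1 ≅ Z^12, C_2 ≅ Z^6.

Boundary ∂_1: C_1 → C_0 is given by ∂[p,q] = [q] − [p]. For instance
  ∂bc = c − b.
The resulting 6×12 matrix has rank 5, and its Smith normal form has invariant factors (1,1,1,1,1).

Boundary ∂_2: C_2 → C_1 sends each 2-simplex [p,q,r] to [q,r] − [p,r] + [p,q]. For instance
  ∂acd = cd − ad + ac,
  ∂abe = be − ae + ab.
The 12×6 boundary matrix has rank 6 and Smith normal form diag(1,1,1,1,1,1).

Reading off H_k = ker ∂_k / im ∂_{k+1}:

  H_0: rank C_0 − rank ∂_1 = 6 − 5 = 1, and the invariant factors of ∂_1 are all 1, so H_0 ≅ Z.
  H_1: rank ker ∂_1 − rank ∂_2 = (12 − 5) − 6 = 1, and the invariant factors of ∂_2 are all 1, so H_1 ≅ Z.
  H_2: rank ker ∂_2 − rank ∂_3 = (6 − 6) − 0 = 0, and there is no ∂_3, so H_2 ≅ 0.

As a check, the Euler characteristic is 6 − 12 + 6 = 0, which agrees with 1 − 1 + 0 = 0.
(K is a triangulation of the cylinder S^1 x I.)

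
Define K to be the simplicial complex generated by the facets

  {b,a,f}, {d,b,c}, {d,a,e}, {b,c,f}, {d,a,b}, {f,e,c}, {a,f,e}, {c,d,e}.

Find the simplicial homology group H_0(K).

H_0 = Z.

Take the total order a < b < c < d < e < f on the vertex set. Then K (dimension 2) consists of the simplices:

  0-simplices (6): a, b, c, d, e, f
  1-simplices (12): ab, ad, ae, af, bc, bd, bf, cd, ce, cf, de, ef
  2-simplices (8): abd, abf, ade, aef, bcd, bcf, cde, cef

so the chain groups are C_0 ≅ Z^6, C_1 ≅ Z^12, C_2 ≅ Z^8.

The boundary map ∂_1: C_1 → C_0 sends each edge [p,q] (with p < q) to q − p. For instance
  ∂bf = f − b.
This gives a 6×12 integer matrix of rank 5; reducing to Smith normal form yields diagonal entries (1,1,1,1,1).

The boundary map ∂_2: C_2 → C_1 maps a triangle to the signed sum of its edges. For instance
  ∂ade = de − ae + ad,
  ∂abd = bd − ad + ab.
This gives a 12×8 integer matrix of rank 7; reducing to Smith normal form yields diagonal entries (1,1,1,1,1,1,1).

Now H_k = ker ∂_k / im ∂_{k+1}, so:

  H_0: rank C_0 − rank ∂_1 = 6 − 5 = 1, and the invariant factors of ∂_1 are all 1, so H_0 = Z.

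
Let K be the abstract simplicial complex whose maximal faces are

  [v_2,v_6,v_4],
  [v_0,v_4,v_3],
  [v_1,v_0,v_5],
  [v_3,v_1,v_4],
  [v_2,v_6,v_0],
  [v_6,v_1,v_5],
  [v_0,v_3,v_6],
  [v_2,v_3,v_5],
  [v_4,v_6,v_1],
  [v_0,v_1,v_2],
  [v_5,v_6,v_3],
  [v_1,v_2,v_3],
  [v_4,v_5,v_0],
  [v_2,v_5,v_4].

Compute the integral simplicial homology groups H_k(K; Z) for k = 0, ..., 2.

We work with the vertex ordering v_0 < v_1 < v_2 < v_3 < v_4 < v_5 < v_6. The simplices of K, each written with vertices in increasing order, are:

  0-simplices (7): [v_0], [v_1], [v_2], [v_3], [v_4], [v_5], [v_6]
  1-simplices (21): (21 of them)
  2-simplices (14): (14 of them)

so the chain groups are C_0 ≅ Z^7, C_1 ≅ Z^21, C_2 ≅ Z^14.

The boundary map ∂_1: C_1 → C_0 sends each edge [p,q] (with p < q) to q − p. For instance
  ∂[v_0,v_4] = [v_4] − [v_0].
As a 7×21 matrix over Z this has rank 6, with invariant factors (1,1,1,1,1,1).

∂_2: C_2 → C_1 sends each 2-simplex [p,q,r] to [q,r] − [p,r] + [p,q]. For instance
  ∂[v_0,v_3,v_4] = [v_3,v_4] − [v_0,v_4] + [v_0,v_3],
  ∂[v_0,v_2,v_6] = [v_2,v_6] − [v_0,v_6] + [v_0,v_2].
This gives a 21×14 integer matrix of rank 13; reducing to Smith normal form yields diagonal entries (1,1,1,1,1,1,1,1,1,1,1,1,1).

Reading off H_k = ker ∂_k / im ∂_{k+1}:

  H_0: rank C_0 − rank ∂_1 = 7 − 6 = 1, and the invariant factors of ∂_1 are all 1, so H_0 = Z.
  H_1: rank ker ∂_1 − rank ∂_2 = (21 − 6) − 13 = 2, and the invariant factors of ∂_2 are all 1, so H_1 = Z^2.
  H_2: rank ker ∂_2 − rank ∂_3 = (14 − 13) − 0 = 1, and there is no ∂_3, so H_2 = Z.

H_0 ≅ Z,  H_1 ≅ Z^2,  H_2 ≅ Z.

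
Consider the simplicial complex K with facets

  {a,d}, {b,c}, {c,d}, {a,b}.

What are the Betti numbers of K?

b_0 = 1, b_1 = 1.

Fix the vertex order a < b < c < d and write every simplex with vertices in increasing order. Then dim K = 1 and the simplices of K are:

  0-simplices (4): a, b, c, d
  1-simplices (4): ab, ad, bc, cd

Hence C_0 ≅ Z^4, C_1 ≅ Z^4.

Boundary ∂_1: C_1 → C_0 sends each edge [p,q] (with p < q) to q − p.
The 4×4 boundary matrix has rank 3 and Smith normal form diag(1,1,1).

Computing H_k = (kernel of ∂_k) / (image of ∂_{k+1}):

  H_0: rank C_0 − rank ∂_1 = 4 − 3 = 1, and the invariant factors of ∂_1 are all 1, so H_0 ≅ Z.
  H_1: rank ker ∂_1 − rank ∂_2 = (4 − 3) − 0 = 1, and there is no ∂_2, so H_1 ≅ Z.

(K is a triangulation of the circle S^1.)

Hence the Betti numbers are b_0 = 1, b_1 = 1.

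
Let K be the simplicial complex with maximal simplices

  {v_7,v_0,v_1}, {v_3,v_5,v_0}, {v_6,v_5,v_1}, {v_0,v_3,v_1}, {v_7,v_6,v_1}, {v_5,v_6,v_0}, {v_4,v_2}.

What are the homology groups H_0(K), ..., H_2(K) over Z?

H_0 = Z^2,  H_1 = Z,  H_2 = 0.

Order the vertices as v_0 < v_1 < v_2 < v_3 < v_4 < v_5 < v_6 < v_7. Listing each simplex with vertices in this order, K has dimension 2 with simplices:

  0-simplices (8): [v_0], [v_1], [v_2], [v_3], [v_4], [v_5], [v_6], [v_7]
  1-simplices (13): [v_0,v_1], [v_0,v_3], [v_0,v_5], [v_0,v_6], [v_0,v_7], [v_1,v_3], [v_1,v_5], [v_1,v_6], [v_1,v_7], [v_2,v_4], [v_3,v_5], [v_5,v_6], [v_6,v_7]
  2-simplices (6): [v_0,v_1,v_3], [v_0,v_1,v_7], [v_0,v_3,v_5], [v_0,v_5,v_6], [v_1,v_5,v_6], [v_1,v_6,v_7]

giving chain groups C_0 ≅ Z^8, C_1 ≅ Z^13, C_2 ≅ Z^6.

∂_1: C_1 → C_0 sends each edge [p,q] (with p < q) to q − p.
This gives a 8×13 integer matrix of rank 6; reducing to Smith normal form yields diagonal entries (1,1,1,1,1,1).

Boundary ∂_2: C_2 → C_1 sends each 2-simplex [p,q,r] to [q,r] − [p,r] + [p,q]. For instance
  ∂[v_0,v_1,v_7] = [v_1,v_7] − [v_0,v_7] + [v_0,v_1],
  ∂[v_0,v_1,v_3] = [v_1,v_3] − [v_0,v_3] + [v_0,v_1].
As a 13×6 matrix over Z this has rank 6, with invariant factors (1,1,1,1,1,1).

From H_k ≅ ker(∂_k) / im(∂_{k+1}) we obtain:

  H_0: rank C_0 − rank ∂_1 = 8 − 6 = 2, and the invariant factors of ∂_1 are all 1, so H_0 = Z^2.
  H_1: rank ker ∂_1 − rank ∂_2 = (13 − 6) − 6 = 1, and the invariant factors of ∂_2 are all 1, so H_1 = Z.
  H_2: rank ker ∂_2 − rank ∂_3 = (6 − 6) − 0 = 0, and there is no ∂_3, so H_2 = 0.

(K is a triangulation of the disjoint union of the 1-simplex and the cylinder S^1 x I.)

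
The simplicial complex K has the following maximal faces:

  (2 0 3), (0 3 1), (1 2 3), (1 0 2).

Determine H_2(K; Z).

H_2 = Z.

We work with the vertex ordering 0 < 1 < 2 < 3. The simplices of K, each written with vertices in increasing order, are:

  0-simplices (4): [0], [1], [2], [3]
  1-simplices (6): [0,1], [0,2], [0,3], [1,2], [1,3], [2,3]
  2-simplices (4): [0,1,2], [0,1,3], [0,2,3], [1,2,3]

Hence C_0 ≅ Z^4, C_1 ≅ Z^6, C_2 ≅ Z^4.

∂_1: C_1 → C_0 sends each edge [p,q] (with p < q) to q − p. For instance
  ∂[1,2] = [2] − [1].
As a 4×6 matrix over Z this has rank 3, with invariant factors (1,1,1).

∂_2: C_2 → C_1 acts by ∂[p,q,r] = [q,r] − [p,r] + [p,q]. For instance
  ∂[1,2,3] = [2,3] − [1,3] + [1,2],
  ∂[0,2,3] = [2,3] − [0,3] + [0,2].
The 6×4 boundary matrix has rank 3 and Smith normal form diag(1,1,1).

From H_k ≅ ker(∂_k) / im(∂_{k+1}) we obtain:

  H_2: rank ker ∂_2 − rank ∂_3 = (4 − 3) − 0 = 1, and there is no ∂_3, so H_2 ≅ Z.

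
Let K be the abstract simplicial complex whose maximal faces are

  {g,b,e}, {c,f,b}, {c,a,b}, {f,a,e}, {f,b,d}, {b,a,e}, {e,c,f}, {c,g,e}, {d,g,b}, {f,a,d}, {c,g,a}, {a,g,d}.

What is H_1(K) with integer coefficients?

H_1 ≅ Z/2Z.

Order the vertices as a < b < c < d < e < f < g. Listing each simplex with vertices in this order, K has dimension 2 with simplices:

  0-simplices (7): a, b, c, d, e, f, g
  1-simplices (18): ab, ac, ad, ae, af, ag, bc, bd, be, bf, bg, ce, cf, cg, df, dg, ef, eg
  2-simplices (12): abc, abe, acg, adf, adg, aef, bcf, bdf, bdg, beg, cef, ceg

giving chain groups C_0 ≅ Z^7, C_1 ≅ Z^18, C_2 ≅ Z^12.

∂_1: C_1 → C_0 sends each edge [p,q] (with p < q) to q − p. For instance
  ∂cf = f − c.
As a 7×18 matrix over Z this has rank 6, with invariant factors (1,1,1,1,1,1).

∂_2: C_2 → C_1 maps a triangle to the signed sum of its edges. For instance
  ∂adg = dg − ag + ad,
  ∂beg = eg − bg + be.
The 18×12 boundary matrix has rank 12 and Smith normal form diag(1,1,1,1,1,1,1,1,1,1,1,2).

Reading off H_k = ker ∂_k / im ∂_{k+1}:

  H_1: rank ker ∂_1 − rank ∂_2 = (18 − 6) − 12 = 0, and ∂_2 has invariant factor 2 > 1, so H_1 = Z/2Z.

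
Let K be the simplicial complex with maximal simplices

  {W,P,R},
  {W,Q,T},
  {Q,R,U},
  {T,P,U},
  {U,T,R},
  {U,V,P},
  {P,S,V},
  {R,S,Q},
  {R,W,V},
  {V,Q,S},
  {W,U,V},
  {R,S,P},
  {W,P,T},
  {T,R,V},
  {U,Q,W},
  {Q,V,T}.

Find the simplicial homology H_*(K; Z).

H_0 ≅ Z,  H_1 ≅ Z^2,  H_2 ≅ Z.

Take the total order P < Q < R < S < T < U < V < W on the vertex set. Then K (dimension 2) consists of the simplices:

  0-simplices (8): P, Q, R, S, T, U, V, W
  1-simplices (24): PR, PS, PT, PU, PV, PW, QR, QS, QT, QU, QV, QW, RS, RT, RU, RV, RW, SV, TU, TV, TW, UV, UW, VW
  2-simplices (16): PRS, PRW, PSV, PTU, PTW, PUV, QRS, QRU, QSV, QTV, QTW, QUW, RTU, RTV, RVW, UVW

giving chain groups C_0 ≅ Z^8, C_1 ≅ Z^24, C_2 ≅ Z^16.

Boundary ∂_1: C_1 → C_0 sends each edge [p,q] (with p < q) to q − p. For instance
  ∂QR = R − Q.
As a 8×24 matrix over Z this has rank 7, with invariant factors (1,1,1,1,1,1,1).

∂_2: C_2 → C_1 acts by ∂[p,q,r] = [q,r] − [p,r] + [p,q]. For instance
  ∂QTV = TV − QV + QT,
  ∂PRW = RW − PW + PR.
The resulting 24×16 matrix has rank 15, and its Smith normal form has invariant factors (1,1,1,1,1,1,1,1,1,1,1,1,1,1,1).

From H_k ≅ ker(∂_k) / im(∂_{k+1}) we obtain:

  H_0: rank C_0 − rank ∂_1 = 8 − 7 = 1, and the invariant factors of ∂_1 are all 1, so H_0 = Z.
  H_1: rank ker ∂_1 − rank ∂_2 = (24 − 7) − 15 = 2, and the invariant factors of ∂_2 are all 1, so H_1 = Z^2.
  H_2: rank ker ∂_2 − rank ∂_3 = (16 − 15) − 0 = 1, and there is no ∂_3, so H_2 = Z.

(K is a triangulation of the torus T^2.)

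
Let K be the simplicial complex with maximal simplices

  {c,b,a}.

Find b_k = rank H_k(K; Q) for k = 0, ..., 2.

K has 3 vertices, 3 edges, 1 triangle.
rank ∂_0 = 0, rank ∂_1 = 2 ⇒ b_0 = 3 − 0 − 2 = 1; all invariant factors of ∂_1 are 1 so no torsion. So H_0 ≅ Z.
rank ∂_1 = 2, rank ∂_2 = 1 ⇒ b_1 = 3 − 2 − 1 = 0; all invariant factors of ∂_2 are 1 so no torsion. So H_1 ≅ 0.
rank ∂_2 = 1, rank ∂_3 = 0 ⇒ b_2 = 1 − 1 − 0 = 0. So H_2 ≅ 0.

b_0 = 1, b_1 = 0, b_2 = 0.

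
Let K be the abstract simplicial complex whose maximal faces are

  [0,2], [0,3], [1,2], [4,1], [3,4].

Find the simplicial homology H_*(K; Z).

H_0 ≅ Z,  H_1 ≅ Z.

We work with the vertex ordering 0 < 1 < 2 < 3 < 4. The simplices of K, each written with vertices in increasing order, are:

  0-simplices (5): [0], [1], [2], [3], [4]
  1-simplices (5): [0,2], [0,3], [1,2], [1,4], [3,4]

Hence C_0 ≅ Z^5, C_1 ≅ Z^5.

The boundary map ∂_1: C_1 → C_0 sends each edge [p,q] (with p < q) to q − p. For instance
  ∂[1,4] = [4] − [1].
The resulting 5×5 matrix has rank 4, and its Smith normal form has invariant factors (1,1,1,1).

Now H_k = ker ∂_k / im ∂_{k+1}, so:

  H_0: rank C_0 − rank ∂_1 = 5 − 4 = 1, and the invariant factors of ∂_1 are all 1, so H_0 = Z.
  H_1: rank ker ∂_1 − rank ∂_2 = (5 − 4) − 0 = 1, and there is no ∂_2, so H_1 = Z.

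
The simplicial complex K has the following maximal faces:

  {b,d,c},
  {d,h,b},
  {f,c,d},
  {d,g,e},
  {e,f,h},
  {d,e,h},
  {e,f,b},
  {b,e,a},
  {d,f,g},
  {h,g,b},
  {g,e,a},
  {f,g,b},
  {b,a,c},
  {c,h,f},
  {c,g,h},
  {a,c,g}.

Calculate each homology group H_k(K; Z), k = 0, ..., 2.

Order the vertices as a < b < c < d < e < f < g < h. Listing each simplex with vertices in this order, K has dimension 2 with simplices:

  0-simplices (8): a, b, c, d, e, f, g, h
  1-simplices (24): ab, ac, ae, ag, bc, bd, be, bf, bg, bh, cd, cf, cg, ch, de, df, dg, dh, ef, eg, eh, fg, fh, gh
  2-simplices (16): abc, abe, acg, aeg, bcd, bdh, bef, bfg, bgh, cdf, cfh, cgh, deg, deh, dfg, efh

giving chain groups C_0 ≅ Z^8, C_1 ≅ Z^24, C_2 ≅ Z^16.

The boundary map ∂_1: C_1 → C_0 is given by ∂[p,q] = [q] − [p].
As a 8×24 matrix over Z this has rank 7, with invariant factors (1,1,1,1,1,1,1).

Boundary ∂_2: C_2 → C_1 maps a triangle to the signed sum of its edges. For instance
  ∂cfh = fh − ch + cf,
  ∂bdh = dh − bh + bd.
The resulting 24×16 matrix has rank 15, and its Smith normal form has invariant factors (1,1,1,1,1,1,1,1,1,1,1,1,1,1,1).

From H_k ≅ ker(∂_k) / im(∂_{k+1}) we obtain:

  H_0: rank C_0 − rank ∂_1 = 8 − 7 = 1, and the invariant factors of ∂_1 are all 1, so H_0 = Z.
  H_1: rank ker ∂_1 − rank ∂_2 = (24 − 7) − 15 = 2, and the invariant factors of ∂_2 are all 1, so H_1 = Z^2.
  H_2: rank ker ∂_2 − rank ∂_3 = (16 − 15) − 0 = 1, and there is no ∂_3, so H_2 = Z.

As a check, the Euler characteristic is 8 − 24 + 16 = 0, which agrees with 1 − 2 + 1 = 0.

H_0 = Z,  H_1 = Z^2,  H_2 = Z.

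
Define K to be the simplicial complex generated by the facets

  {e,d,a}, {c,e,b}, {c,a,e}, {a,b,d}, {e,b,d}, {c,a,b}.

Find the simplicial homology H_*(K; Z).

K has 5 vertices, 9 edges, 6 triangles.
rank ∂_0 = 0, rank ∂_1 = 4 ⇒ b_0 = 5 − 0 − 4 = 1; all invariant factors of ∂_1 are 1 so no torsion. So H_0 = Z.
rank ∂_1 = 4, rank ∂_2 = 5 ⇒ b_1 = 9 − 4 − 5 = 0; all invariant factors of ∂_2 are 1 so no torsion. So H_1 = 0.
rank ∂_2 = 5, rank ∂_3 = 0 ⇒ b_2 = 6 − 5 − 0 = 1. So H_2 = Z.

H_0 ≅ Z,  H_1 = 0,  H_2 ≅ Z.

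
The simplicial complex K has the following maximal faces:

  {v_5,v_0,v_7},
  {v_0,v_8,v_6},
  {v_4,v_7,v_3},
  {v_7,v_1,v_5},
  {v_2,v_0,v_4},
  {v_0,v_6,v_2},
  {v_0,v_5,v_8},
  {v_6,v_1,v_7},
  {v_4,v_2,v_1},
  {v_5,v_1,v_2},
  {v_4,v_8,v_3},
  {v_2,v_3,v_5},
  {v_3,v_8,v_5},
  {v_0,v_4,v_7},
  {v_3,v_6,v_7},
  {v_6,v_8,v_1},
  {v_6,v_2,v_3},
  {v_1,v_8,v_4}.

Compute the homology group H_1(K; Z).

Fix the vertex order v_0 < v_1 < v_2 < v_3 < v_4 < v_5 < v_6 < v_7 < v_8 and write every simplex with vertices in increasing order. Then dim K = 2 and the simplices of K are:

  0-simplices (9): [v_0], [v_1], [v_2], [v_3], [v_4], [v_5], [v_6], [v_7], [v_8]
  1-simplices (27): (27 of them)
  2-simplices (18): (18 of them)

giving chain groups C_0 ≅ Z^9, C_1 ≅ Z^27, C_2 ≅ Z^18.

The boundary map ∂_1: C_1 → C_0 maps an edge to its endpoints' difference, ∂[p,q] = q − p. For instance
  ∂[v_1,v_8] = [v_8] − [v_1].
The resulting 9×27 matrix has rank 8, and its Smith normal form has invariant factors (1,1,1,1,1,1,1,1).

The boundary map ∂_2: C_2 → C_1 sends each 2-simplex [p,q,r] to [q,r] − [p,r] + [p,q]. For instance
  ∂[v_3,v_4,v_7] = [v_4,v_7] − [v_3,v_7] + [v_3,v_4],
  ∂[v_0,v_5,v_7] = [v_5,v_7] − [v_0,v_7] + [v_0,v_5].
The resulting 27×18 matrix has rank 17, and its Smith normal form has invariant factors (1,1,1,1,1,1,1,1,1,1,1,1,1,1,1,1,1).

Reading off H_k = ker ∂_k / im ∂_{k+1}:

  H_1: rank ker ∂_1 − rank ∂_2 = (27 − 8) − 17 = 2, and the invariant factors of ∂_2 are all 1, so H_1 = Z^2.

H_1 ≅ Z^2.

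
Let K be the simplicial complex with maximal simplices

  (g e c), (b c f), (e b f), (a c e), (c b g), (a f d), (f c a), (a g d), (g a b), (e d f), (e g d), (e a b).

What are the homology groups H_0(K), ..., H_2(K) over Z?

H_0 = Z,  H_1 = Z/2,  H_2 = 0.

K has 7 vertices, 18 edges, 12 triangles.
rank ∂_0 = 0, rank ∂_1 = 6 ⇒ b_0 = 7 − 0 − 6 = 1; all invariant factors of ∂_1 are 1 so no torsion. So H_0 = Z.
rank ∂_1 = 6, rank ∂_2 = 12 ⇒ b_1 = 18 − 6 − 12 = 0; ∂_2 has invariant factor(s) [2] giving torsion. So H_1 = Z/2.
rank ∂_2 = 12, rank ∂_3 = 0 ⇒ b_2 = 12 − 12 − 0 = 0. So H_2 = 0.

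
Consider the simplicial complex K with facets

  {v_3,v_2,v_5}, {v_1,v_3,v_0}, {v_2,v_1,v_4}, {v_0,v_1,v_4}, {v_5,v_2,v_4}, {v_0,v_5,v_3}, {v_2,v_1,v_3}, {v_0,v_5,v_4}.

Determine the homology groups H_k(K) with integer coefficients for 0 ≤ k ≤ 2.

H_0 = Z,  H_1 = 0,  H_2 = Z.

Fix the vertex order v_0 < v_1 < v_2 < v_3 < v_4 < v_5 and write every simplex with vertices in increasing order. Then dim K = 2 and the simplices of K are:

  0-simplices (6): [v_0], [v_1], [v_2], [v_3], [v_4], [v_5]
  1-simplices (12): [v_0,v_1], [v_0,v_3], [v_0,v_4], [v_0,v_5], [v_1,v_2], [v_1,v_3], [v_1,v_4], [v_2,v_3], [v_2,v_4], [v_2,v_5], [v_3,v_5], [v_4,v_5]
  2-simplices (8): [v_0,v_1,v_3], [v_0,v_1,v_4], [v_0,v_3,v_5], [v_0,v_4,v_5], [v_1,v_2,v_3], [v_1,v_2,v_4], [v_2,v_3,v_5], [v_2,v_4,v_5]

Hence C_0 ≅ Z^6, C_1 ≅ Z^12, C_2 ≅ Z^8.

The boundary map ∂_1: C_1 → C_0 is given by ∂[p,q] = [q] − [p].
The 6×12 boundary matrix has rank 5 and Smith normal form diag(1,1,1,1,1).

The boundary map ∂_2: C_2 → C_1 sends each 2-simplex [p,q,r] to [q,r] − [p,r] + [p,q]. For instance
  ∂[v_0,v_1,v_4] = [v_1,v_4] − [v_0,v_4] + [v_0,v_1],
  ∂[v_0,v_3,v_5] = [v_3,v_5] − [v_0,v_5] + [v_0,v_3].
The 12×8 boundary matrix has rank 7 and Smith normal form diag(1,1,1,1,1,1,1).

Now H_k = ker ∂_k / im ∂_{k+1}, so:

  H_0: rank C_0 − rank ∂_1 = 6 − 5 = 1, and the invariant factors of ∂_1 are all 1, so H_0 ≅ Z.
  H_1: rank ker ∂_1 − rank ∂_2 = (12 − 5) − 7 = 0, and the invariant factors of ∂_2 are all 1, so H_1 ≅ 0.
  H_2: rank ker ∂_2 − rank ∂_3 = (8 − 7) − 0 = 1, and there is no ∂_3, so H_2 ≅ Z.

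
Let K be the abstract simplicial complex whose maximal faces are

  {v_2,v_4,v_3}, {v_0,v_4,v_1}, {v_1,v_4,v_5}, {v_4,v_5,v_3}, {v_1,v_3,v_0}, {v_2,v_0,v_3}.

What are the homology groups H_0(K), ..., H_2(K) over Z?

Take the total order v_0 < v_1 < v_2 < v_3 < v_4 < v_5 on the vertex set. Then K (dimension 2) consists of the simplices:

  0-simplices (6): [v_0], [v_1], [v_2], [v_3], [v_4], [v_5]
  1-simplices (12): [v_0,v_1], [v_0,v_2], [v_0,v_3], [v_0,v_4], [v_1,v_3], [v_1,v_4], [v_1,v_5], [v_2,v_3], [v_2,v_4], [v_3,v_4], [v_3,v_5], [v_4,v_5]
  2-simplices (6): [v_0,v_1,v_3], [v_0,v_1,v_4], [v_0,v_2,v_3], [v_1,v_4,v_5], [v_2,v_3,v_4], [v_3,v_4,v_5]

Hence C_0 ≅ Z^6, C_1 ≅ Z^12, C_2 ≅ Z^6.

∂_1: C_1 → C_0 maps an edge to its endpoints' difference, ∂[p,q] = q − p. For instance
  ∂[v_0,v_1] = [v_1] − [v_0].
The 6×12 boundary matrix has rank 5 and Smith normal form diag(1,1,1,1,1).

∂_2: C_2 → C_1 acts by ∂[p,q,r] = [q,r] − [p,r] + [p,q]. For instance
  ∂[v_0,v_1,v_4] = [v_1,v_4] − [v_0,v_4] + [v_0,v_1],
  ∂[v_0,v_2,v_3] = [v_2,v_3] − [v_0,v_3] + [v_0,v_2].
This gives a 12×6 integer matrix of rank 6; reducing to Smith normal form yields diagonal entries (1,1,1,1,1,1).

Reading off H_k = ker ∂_k / im ∂_{k+1}:

  H_0: rank C_0 − rank ∂_1 = 6 − 5 = 1, and the invariant factors of ∂_1 are all 1, so H_0 = Z.
  H_1: rank ker ∂_1 − rank ∂_2 = (12 − 5) − 6 = 1, and the invariant factors of ∂_2 are all 1, so H_1 = Z.
  H_2: rank ker ∂_2 − rank ∂_3 = (6 − 6) − 0 = 0, and there is no ∂_3, so H_2 = 0.

(K is a triangulation of the cylinder S^1 x I.)

H_0 = Z,  H_1 = Z,  H_2 = 0.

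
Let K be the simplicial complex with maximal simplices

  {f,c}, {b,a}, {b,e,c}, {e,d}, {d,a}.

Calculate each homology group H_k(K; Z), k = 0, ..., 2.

H_0 ≅ Z,  H_1 ≅ Z,  H_2 = 0.

We work with the vertex ordering a < b < c < d < e < f. The simplices of K, each written with vertices in increasing order, are:

  0-simplices (6): a, b, c, d, e, f
  1-simplices (7): ab, ad, bc, be, ce, cf, de
  2-simplices (1): bce

Hence C_0 ≅ Z^6, C_1 ≅ Z^7, C_2 ≅ Z^1.

∂_1: C_1 → C_0 is given by ∂[p,q] = [q] − [p]. For instance
  ∂ab = b − a.
As a 6×7 matrix over Z this has rank 5, with invariant factors (1,1,1,1,1).

The boundary map ∂_2: C_2 → C_1 sends each 2-simplex [p,q,r] to [q,r] − [p,r] + [p,q]. For instance
  ∂bce = ce − be + bc.
This gives a 7×1 integer matrix of rank 1; reducing to Smith normal form yields diagonal entries (1).

Computing H_k = (kernel of ∂_k) / (image of ∂_{k+1}):

  H_0: rank C_0 − rank ∂_1 = 6 − 5 = 1, and the invariant factors of ∂_1 are all 1, so H_0 ≅ Z.
  H_1: rank ker ∂_1 − rank ∂_2 = (7 − 5) − 1 = 1, and the invariant factors of ∂_2 are all 1, so H_1 ≅ Z.
  H_2: rank ker ∂_2 − rank ∂_3 = (1 − 1) − 0 = 0, and there is no ∂_3, so H_2 ≅ 0.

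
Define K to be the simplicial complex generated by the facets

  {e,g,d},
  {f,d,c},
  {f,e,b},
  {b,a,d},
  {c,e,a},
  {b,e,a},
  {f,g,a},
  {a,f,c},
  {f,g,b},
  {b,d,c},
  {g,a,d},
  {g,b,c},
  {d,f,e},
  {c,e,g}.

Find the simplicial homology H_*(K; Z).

Take the total order a < b < c < d < e < f < g on the vertex set. Then K (dimension 2) consists of the simplices:

  0-simplices (7): a, b, c, d, e, f, g
  1-simplices (21): ab, ac, ad, ae, af, ag, bc, bd, be, bf, bg, cd, ce, cf, cg, de, df, dg, ef, eg, fg
  2-simplices (14): abd, abe, ace, acf, adg, afg, bcd, bcg, bef, bfg, cdf, ceg, def, deg

Hence C_0 ≅ Z^7, C_1 ≅ Z^21, C_2 ≅ Z^14.

The boundary map ∂_1: C_1 → C_0 sends each edge [p,q] (with p < q) to q − p. For instance
  ∂ae = e − a.
As a 7×21 matrix over Z this has rank 6, with invariant factors (1,1,1,1,1,1).

The boundary map ∂_2: C_2 → C_1 maps a triangle to the signed sum of its edges. For instance
  ∂deg = eg − dg + de,
  ∂bfg = fg − bg + bf.
The 21×14 boundary matrix has rank 13 and Smith normal form diag(1,1,1,1,1,1,1,1,1,1,1,1,1).

Computing H_k = (kernel of ∂_k) / (image of ∂_{k+1}):

  H_0: rank C_0 − rank ∂_1 = 7 − 6 = 1, and the invariant factors of ∂_1 are all 1, so H_0 = Z.
  H_1: rank ker ∂_1 − rank ∂_2 = (21 − 6) − 13 = 2, and the invariant factors of ∂_2 are all 1, so H_1 = Z^2.
  H_2: rank ker ∂_2 − rank ∂_3 = (14 − 13) − 0 = 1, and there is no ∂_3, so H_2 = Z.

H_0 ≅ Z,  H_1 ≅ Z^2,  H_2 ≅ Z.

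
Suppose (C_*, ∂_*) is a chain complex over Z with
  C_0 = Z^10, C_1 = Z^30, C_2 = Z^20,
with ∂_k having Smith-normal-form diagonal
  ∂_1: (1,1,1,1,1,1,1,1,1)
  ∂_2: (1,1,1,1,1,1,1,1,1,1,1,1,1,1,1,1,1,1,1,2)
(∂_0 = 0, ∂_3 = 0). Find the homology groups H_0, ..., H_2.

H_0 ≅ Z,  H_1 ≅ Z ⊕ Z/2,  H_2 = 0.

H_0: b_0 = 10 − 0 − 9 = 1; torsion from ∂_1 factors > 1: none. So H_0 ≅ Z.
H_1: b_1 = 30 − 9 − 20 = 1; torsion from ∂_2 factors > 1: [2]. So H_1 ≅ Z ⊕ Z/2.
H_2: b_2 = 20 − 20 − 0 = 0; torsion from ∂_3 factors > 1: none. So H_2 ≅ 0.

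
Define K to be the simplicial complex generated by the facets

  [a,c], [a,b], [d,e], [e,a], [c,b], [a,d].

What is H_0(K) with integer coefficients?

Order the vertices as a < b < c < d < e. Listing each simplex with vertices in this order, K has dimension 1 with simplices:

  0-simplices (5): a, b, c, d, e
  1-simplices (6): ab, ac, ad, ae, bc, de

giving chain groups C_0 ≅ Z^5, C_1 ≅ Z^6.

The boundary map ∂_1: C_1 → C_0 sends each edge [p,q] (with p < q) to q − p. For instance
  ∂ad = d − a.
This gives a 5×6 integer matrix of rank 4; reducing to Smith normal form yields diagonal entries (1,1,1,1).

From H_k ≅ ker(∂_k) / im(∂_{k+1}) we obtain:

  H_0: rank C_0 − rank ∂_1 = 5 − 4 = 1, and the invariant factors of ∂_1 are all 1, so H_0 = Z.

H_0 = Z.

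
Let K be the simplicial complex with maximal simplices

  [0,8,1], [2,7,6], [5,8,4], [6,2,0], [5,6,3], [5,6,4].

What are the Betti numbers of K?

b_0 = 1, b_1 = 1, b_2 = 0.

Take the total order 0 < 1 < 2 < 3 < 4 < 5 < 6 < 7 < 8 on the vertex set. Then K (dimension 2) consists of the simplices:

  0-simplices (9): [0], [1], [2], [3], [4], [5], [6], [7], [8]
  1-simplices (15): [0,1], [0,2], [0,6], [0,8], [1,8], [2,6], [2,7], [3,5], [3,6], [4,5], [4,6], [4,8], [5,6], [5,8], [6,7]
  2-simplices (6): [0,1,8], [0,2,6], [2,6,7], [3,5,6], [4,5,6], [4,5,8]

Hence C_0 ≅ Z^9, C_1 ≅ Z^15, C_2 ≅ Z^6.

Boundary ∂_1: C_1 → C_0 maps an edge to its endpoints' difference, ∂[p,q] = q − p. For instance
  ∂[5,8] = [8] − [5].
As a 9×15 matrix over Z this has rank 8, with invariant factors (1,1,1,1,1,1,1,1).

The boundary map ∂_2: C_2 → C_1 sends each 2-simplex [p,q,r] to [q,r] − [p,r] + [p,q]. For instance
  ∂[0,1,8] = [1,8] − [0,8] + [0,1],
  ∂[2,6,7] = [6,7] − [2,7] + [2,6].
As a 15×6 matrix over Z this has rank 6, with invariant factors (1,1,1,1,1,1).

Now H_k = ker ∂_k / im ∂_{k+1}, so:

  H_0: rank C_0 − rank ∂_1 = 9 − 8 = 1, and the invariant factors of ∂_1 are all 1, so H_0 = Z.
  H_1: rank ker ∂_1 − rank ∂_2 = (15 − 8) − 6 = 1, and the invariant factors of ∂_2 are all 1, so H_1 = Z.
  H_2: rank ker ∂_2 − rank ∂_3 = (6 − 6) − 0 = 0, and there is no ∂_3, so H_2 = 0.

Hence the Betti numbers are b_0 = 1, b_1 = 1, b_2 = 0.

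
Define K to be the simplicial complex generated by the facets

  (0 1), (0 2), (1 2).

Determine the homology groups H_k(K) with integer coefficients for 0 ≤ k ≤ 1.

K has 3 vertices, 3 edges.
rank ∂_0 = 0, rank ∂_1 = 2 ⇒ b_0 = 3 − 0 − 2 = 1; all invariant factors of ∂_1 are 1 so no torsion. So H_0 = Z.
rank ∂_1 = 2, rank ∂_2 = 0 ⇒ b_1 = 3 − 2 − 0 = 1. So H_1 = Z.

H_0 ≅ Z,  H_1 ≅ Z.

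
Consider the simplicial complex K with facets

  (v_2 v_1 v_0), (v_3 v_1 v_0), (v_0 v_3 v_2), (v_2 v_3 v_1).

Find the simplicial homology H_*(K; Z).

K has 4 vertices, 6 edges, 4 triangles.
rank ∂_0 = 0, rank ∂_1 = 3 ⇒ b_0 = 4 − 0 − 3 = 1; all invariant factors of ∂_1 are 1 so no torsion. So H_0 ≅ Z.
rank ∂_1 = 3, rank ∂_2 = 3 ⇒ b_1 = 6 − 3 − 3 = 0; all invariant factors of ∂_2 are 1 so no torsion. So H_1 ≅ 0.
rank ∂_2 = 3, rank ∂_3 = 0 ⇒ b_2 = 4 − 3 − 0 = 1. So H_2 ≅ Z.

H_0 ≅ Z,  H_1 = 0,  H_2 ≅ Z.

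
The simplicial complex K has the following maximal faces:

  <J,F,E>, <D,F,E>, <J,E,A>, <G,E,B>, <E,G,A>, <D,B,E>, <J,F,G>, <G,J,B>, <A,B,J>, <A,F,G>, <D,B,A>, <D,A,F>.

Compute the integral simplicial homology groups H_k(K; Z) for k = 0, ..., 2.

Fix the vertex order A < B < D < E < F < G < J and write every simplex with vertices in increasing order. Then dim K = 2 and the simplices of K are:

  0-simplices (7): A, B, D, E, F, G, J
  1-simplices (18): AB, AD, AE, AF, AG, AJ, BD, BE, BG, BJ, DE, DF, EF, EG, EJ, FG, FJ, GJ
  2-simplices (12): ABD, ABJ, ADF, AEG, AEJ, AFG, BDE, BEG, BGJ, DEF, EFJ, FGJ

Hence C_0 ≅ Z^7, C_1 ≅ Z^18, C_2 ≅ Z^12.

The boundary map ∂_1: C_1 → C_0 is given by ∂[p,q] = [q] − [p]. For instance
  ∂AG = G − A.
As a 7×18 matrix over Z this has rank 6, with invariant factors (1,1,1,1,1,1).

The boundary map ∂_2: C_2 → C_1 maps a triangle to the signed sum of its edges. For instance
  ∂EFJ = FJ − EJ + EF,
  ∂BDE = DE − BE + BD.
This gives a 18×12 integer matrix of rank 12; reducing to Smith normal form yields diagonal entries (1,1,1,1,1,1,1,1,1,1,1,2).

Computing H_k = (kernel of ∂_k) / (image of ∂_{k+1}):

  H_0: rank C_0 − rank ∂_1 = 7 − 6 = 1, and the invariant factors of ∂_1 are all 1, so H_0 ≅ Z.
  H_1: rank ker ∂_1 − rank ∂_2 = (18 − 6) − 12 = 0, and ∂_2 has invariant factor 2 > 1, so H_1 ≅ Z/2.
  H_2: rank ker ∂_2 − rank ∂_3 = (12 − 12) − 0 = 0, and there is no ∂_3, so H_2 ≅ 0.

H_0 = Z,  H_1 = Z/2,  H_2 = 0.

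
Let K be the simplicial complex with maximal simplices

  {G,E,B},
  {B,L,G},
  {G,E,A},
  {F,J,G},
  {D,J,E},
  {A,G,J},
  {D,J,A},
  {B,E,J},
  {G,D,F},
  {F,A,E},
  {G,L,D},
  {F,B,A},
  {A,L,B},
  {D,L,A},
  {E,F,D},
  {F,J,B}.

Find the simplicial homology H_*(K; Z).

K has 8 vertices, 24 edges, 16 triangles.
rank ∂_0 = 0, rank ∂_1 = 7 ⇒ b_0 = 8 − 0 − 7 = 1; all invariant factors of ∂_1 are 1 so no torsion. So H_0 ≅ Z.
rank ∂_1 = 7, rank ∂_2 = 15 ⇒ b_1 = 24 − 7 − 15 = 2; all invariant factors of ∂_2 are 1 so no torsion. So H_1 ≅ Z^2.
rank ∂_2 = 15, rank ∂_3 = 0 ⇒ b_2 = 16 − 15 − 0 = 1. So H_2 ≅ Z.

H_0 ≅ Z,  H_1 ≅ Z^2,  H_2 ≅ Z.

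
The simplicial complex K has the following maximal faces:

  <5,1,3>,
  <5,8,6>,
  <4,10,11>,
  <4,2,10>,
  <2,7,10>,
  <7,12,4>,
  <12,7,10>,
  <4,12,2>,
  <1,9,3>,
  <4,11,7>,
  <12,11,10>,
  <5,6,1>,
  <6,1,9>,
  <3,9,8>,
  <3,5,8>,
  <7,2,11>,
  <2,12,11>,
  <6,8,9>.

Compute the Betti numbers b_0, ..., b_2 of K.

b_0 = 2, b_1 = 0, b_2 = 1.

Take the total order 1 < 2 < 3 < 4 < 5 < 6 < 7 < 8 < 9 < 10 < 11 < 12 on the vertex set. Then K (dimension 2) consists of the simplices:

  0-simplices (12): [1], [2], [3], [4], [5], [6], [7], [8], [9], [10], [11], [12]
  1-simplices (27): (27 of them)
  2-simplices (18): (18 of them)

giving chain groups C_0 ≅ Z^12, C_1 ≅ Z^27, C_2 ≅ Z^18.

The boundary map ∂_1: C_1 → C_0 is given by ∂[p,q] = [q] − [p].
The 12×27 boundary matrix has rank 10 and Smith normal form diag(1,1,1,1,1,1,1,1,1,1).

The boundary map ∂_2: C_2 → C_1 sends each 2-simplex [p,q,r] to [q,r] − [p,r] + [p,q]. For instance
  ∂[10,11,12] = [11,12] − [10,12] + [10,11],
  ∂[4,7,12] = [7,12] − [4,12] + [4,7].
This gives a 27×18 integer matrix of rank 17; reducing to Smith normal form yields diagonal entries (1,1,1,1,1,1,1,1,1,1,1,1,1,1,1,1,2).

Computing H_k = (kernel of ∂_k) / (image of ∂_{k+1}):

  H_0: rank C_0 − rank ∂_1 = 12 − 10 = 2, and the invariant factors of ∂_1 are all 1, so H_0 ≅ Z^2.
  H_1: rank ker ∂_1 − rank ∂_2 = (27 − 10) − 17 = 0, and ∂_2 has invariant factor 2 > 1, so H_1 ≅ Z/2.
  H_2: rank ker ∂_2 − rank ∂_3 = (18 − 17) − 0 = 1, and there is no ∂_3, so H_2 ≅ Z.

As a check, the Euler characteristic is 12 − 27 + 18 = 3, which agrees with 2 − 0 + 1 = 3.

Hence the Betti numbers are b_0 = 2, b_1 = 0, b_2 = 1.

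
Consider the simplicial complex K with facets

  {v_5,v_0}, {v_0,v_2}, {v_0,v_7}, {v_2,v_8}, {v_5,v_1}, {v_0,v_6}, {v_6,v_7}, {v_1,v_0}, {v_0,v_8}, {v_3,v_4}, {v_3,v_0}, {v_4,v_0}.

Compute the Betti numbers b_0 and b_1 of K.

b_0 = 1, b_1 = 4.

We work with the vertex ordering v_0 < v_1 < v_2 < v_3 < v_4 < v_5 < v_6 < v_7 < v_8. The simplices of K, each written with vertices in increasing order, are:

  0-simplices (9): [v_0], [v_1], [v_2], [v_3], [v_4], [v_5], [v_6], [v_7], [v_8]
  1-simplices (12): [v_0,v_1], [v_0,v_2], [v_0,v_3], [v_0,v_4], [v_0,v_5], [v_0,v_6], [v_0,v_7], [v_0,v_8], [v_1,v_5], [v_2,v_8], [v_3,v_4], [v_6,v_7]

Hence C_0 ≅ Z^9, C_1 ≅ Z^12.

The boundary map ∂_1: C_1 → C_0 maps an edge to its endpoints' difference, ∂[p,q] = q − p. For instance
  ∂[v_0,v_8] = [v_8] − [v_0].
As a 9×12 matrix over Z this has rank 8, with invariant factors (1,1,1,1,1,1,1,1).

Computing H_k = (kernel of ∂_k) / (image of ∂_{k+1}):

  H_0: rank C_0 − rank ∂_1 = 9 − 8 = 1, and the invariant factors of ∂_1 are all 1, so H_0 ≅ Z.
  H_1: rank ker ∂_1 − rank ∂_2 = (12 − 8) − 0 = 4, and there is no ∂_2, so H_1 ≅ Z^4.

As a check, the Euler characteristic is 9 − 12 = -3, which agrees with 1 − 4 = -3.
(K is a triangulation of a wedge of 4 circles.)

Hence the Betti numbers are b_0 = 1, b_1 = 4.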